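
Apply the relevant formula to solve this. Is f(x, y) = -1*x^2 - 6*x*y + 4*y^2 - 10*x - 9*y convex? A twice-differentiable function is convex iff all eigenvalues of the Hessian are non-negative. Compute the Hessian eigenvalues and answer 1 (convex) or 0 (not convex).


The Hessian of f(x,y) = -1*x^2 - 6*x*y + 4*y^2 - 10*x - 9*y is:
H = [[-2, -6], [-6, 8]]
Trace = -2 + 8 = 6
Determinant = -2*8 - (-6)^2 = -52
Discriminant = (6)^2 - 4*-52 = 244.0
Eigenvalues: lambda_1 = -4.8102, lambda_2 = 10.8102
The function is not convex.

0


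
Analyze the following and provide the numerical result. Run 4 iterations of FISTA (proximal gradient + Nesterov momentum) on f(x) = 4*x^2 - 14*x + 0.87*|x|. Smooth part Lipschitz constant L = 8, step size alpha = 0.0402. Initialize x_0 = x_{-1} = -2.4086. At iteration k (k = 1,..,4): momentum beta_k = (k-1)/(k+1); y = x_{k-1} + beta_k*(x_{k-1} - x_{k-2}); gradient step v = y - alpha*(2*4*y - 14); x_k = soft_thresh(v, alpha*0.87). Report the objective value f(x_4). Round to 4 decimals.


FISTA on f(x) = 4*x^2 - 14*x + 0.87*|x|
L = 8, alpha = 0.0402
Iteration 1: beta = 0.0, y = -2.4086 + 0.0*(-2.4086 + 2.4086) = -2.4086
  grad(y) = -33.2688, v = y - alpha*grad = -1.0712
  prox(v) = soft_thresh(-1.0712, 0.035) = -1.0362
Iteration 2: beta = 0.3333, y = -1.0362 + 0.3333*(-1.0362 + 2.4086) = -0.5788
  grad(y) = -18.6301, v = y - alpha*grad = 0.1702
  prox(v) = soft_thresh(0.1702, 0.035) = 0.1352
Iteration 3: beta = 0.5, y = 0.1352 + 0.5*(0.1352 + 1.0362) = 0.7209
  grad(y) = -8.2328, v = y - alpha*grad = 1.0519
  prox(v) = soft_thresh(1.0519, 0.035) = 1.0169
Iteration 4: beta = 0.6, y = 1.0169 + 0.6*(1.0169 - 0.1352) = 1.5459
  grad(y) = -1.6328, v = y - alpha*grad = 1.6115
  prox(v) = soft_thresh(1.6115, 0.035) = 1.5766
f(x_4) = 4*1.5766^2 - 14*1.5766 + 0.87*|1.5766| = -10.7581


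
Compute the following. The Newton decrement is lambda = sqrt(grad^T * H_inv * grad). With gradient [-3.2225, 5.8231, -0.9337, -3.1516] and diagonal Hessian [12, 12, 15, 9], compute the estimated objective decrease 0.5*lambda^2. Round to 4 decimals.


Step 1: H is diagonal, so H^(-1) * g = [-0.2685, 0.4853, -0.0622, -0.3502].
Step 2: g^T H^(-1) g = sum_i g_i^2 / H_ii
  = (-3.2225)^2/12 + (5.8231)^2/12 + (-0.9337)^2/15 + (-3.1516)^2/9
  = 0.8654 + 2.8257 + 0.0581 + 1.1036 = 4.8528
Step 3: Objective decrease = 0.5 * g^T H^(-1) g = 2.4264


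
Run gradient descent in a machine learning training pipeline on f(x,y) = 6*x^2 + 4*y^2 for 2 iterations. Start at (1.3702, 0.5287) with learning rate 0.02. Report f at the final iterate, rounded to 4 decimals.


Gradient descent on f(x,y) = 6*x^2 + 4*y^2.
Starting point: (1.3702, 0.5287), alpha = 0.02
Step 1: grad_x = 2*6*1.3702 = 16.4424, grad_y = 2*4*0.5287 = 4.2296
  x_1 = 1.3702 - 0.02*16.4424 = 1.0414
  y_1 = 0.5287 - 0.02*4.2296 = 0.4441
Step 2: grad_x = 2*6*1.0414 = 12.4962, grad_y = 2*4*0.4441 = 3.5529
  x_2 = 1.0414 - 0.02*12.4962 = 0.7914
  y_2 = 0.4441 - 0.02*3.5529 = 0.3731
f(0.7914, 0.3731) = 6*0.7914^2 + 4*0.3731^2 = 4.3148


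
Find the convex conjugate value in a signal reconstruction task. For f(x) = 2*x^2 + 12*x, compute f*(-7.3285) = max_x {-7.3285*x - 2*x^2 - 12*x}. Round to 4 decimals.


f*(y) = sup_x {y*x - a*x^2 - b*x} = sup_x {(y-b)*x - a*x^2}
FOC: (y - b) - 2a*x = 0 => x* = (y - b)/(2a)
x* = (-7.3285 - 12)/(2*2) = -4.8321
f*(-7.3285) = (y-b)^2/(4a) = (-7.3285 - 12)^2/(4*2)
= 373.5909/8 = 46.6989


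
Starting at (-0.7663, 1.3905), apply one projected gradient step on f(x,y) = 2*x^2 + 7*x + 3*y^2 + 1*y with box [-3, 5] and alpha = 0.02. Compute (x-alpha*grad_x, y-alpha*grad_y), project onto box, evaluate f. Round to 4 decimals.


Step 1: Compute gradient at (-0.7663, 1.3905).
grad_x = 2*2*-0.7663 + 7 = 3.9348
grad_y = 2*3*1.3905 + 1 = 9.343
Step 2: Gradient step.
x_raw = -0.7663 - 0.02*3.9348 = -0.845
y_raw = 1.3905 - 0.02*9.343 = 1.2036
Step 3: Project onto [-3, 5].
x_proj = clip(-0.845) = -0.845
y_proj = clip(1.2036) = 1.2036
Step 4: Evaluate f.
f(-0.845, 1.2036) = 1.063


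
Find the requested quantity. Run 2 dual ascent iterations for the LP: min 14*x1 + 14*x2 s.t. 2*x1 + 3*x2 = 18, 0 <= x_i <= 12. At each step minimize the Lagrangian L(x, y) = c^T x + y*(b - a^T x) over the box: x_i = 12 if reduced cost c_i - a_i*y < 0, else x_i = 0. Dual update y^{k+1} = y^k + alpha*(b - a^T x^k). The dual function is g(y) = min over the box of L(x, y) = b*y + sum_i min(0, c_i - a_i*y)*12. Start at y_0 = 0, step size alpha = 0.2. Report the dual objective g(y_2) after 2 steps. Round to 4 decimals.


Dual ascent for LP: min 14*x1 + 14*x2, 2*x1 + 3*x2 = 18, 0 <= x_i <= 12
Step 1: y^k = 0.0, reduced costs: (14.0, 14.0)
  x^k = (0.0, 0.0), subgradient = b - a^T x = 18.0
  y^{k+1} = 0.0 + 0.2*18.0 = 3.6
Step 2: y^k = 3.6, reduced costs: (6.8, 3.2)
  x^k = (0.0, 0.0), subgradient = b - a^T x = 18.0
  y^{k+1} = 3.6 + 0.2*18.0 = 7.2
Dual objective at y_2 = 7.2: reduced costs (-0.4, -7.6), box minimizer x = (12.0, 12.0)
g(y_2) = b*y + (c1 - a1*y)*x1 + (c2 - a2*y)*x2 = 18*7.2 + (-0.4)*12.0 + (-7.6)*12.0 = 129.6 - 4.8 - 91.2 = 33.6


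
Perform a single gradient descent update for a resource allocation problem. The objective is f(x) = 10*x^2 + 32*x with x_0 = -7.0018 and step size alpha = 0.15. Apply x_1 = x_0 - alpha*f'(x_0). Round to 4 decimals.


We compute the gradient at x_0 and apply the update.
f'(x) = 20*x + 32
f'(-7.0018) = 20*-7.0018 + 32 = -108.036
x_1 = -7.0018 - 0.15*-108.036 = 9.2036


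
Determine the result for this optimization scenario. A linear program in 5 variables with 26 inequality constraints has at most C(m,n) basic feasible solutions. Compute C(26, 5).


Each vertex corresponds to some choice of n active constraints out of m, so the number of vertices is at most C(m, n) = m! / (n!(m-n)!).
m = 26, n = 5
Numerator: 26 * 25 * 24 * 23 * 22
Denominator: 5! = 120
C(26, 5) = 65780


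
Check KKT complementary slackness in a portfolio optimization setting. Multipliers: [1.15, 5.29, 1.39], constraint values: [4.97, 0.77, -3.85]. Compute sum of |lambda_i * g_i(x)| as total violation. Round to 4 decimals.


KKT complementary slackness check:
lambda_1 * g_1 = 1.15 * 4.97 = 5.7155
lambda_2 * g_2 = 5.29 * 0.77 = 4.0733
lambda_3 * g_3 = 1.39 * -3.85 = -5.3515
Total violation = 5.7155 + 4.0733 + 5.3515 = 15.1403


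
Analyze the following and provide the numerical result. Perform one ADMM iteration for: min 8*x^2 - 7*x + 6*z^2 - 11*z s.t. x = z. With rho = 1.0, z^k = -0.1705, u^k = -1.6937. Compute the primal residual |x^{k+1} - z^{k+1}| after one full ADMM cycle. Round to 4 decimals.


ADMM iteration with rho = 1.0, z^k = -0.1705, u^k = -1.6937
Step 1: x-update.
Minimize 8*x^2 - 7*x + (1.0/2)*(x + 0.1705 - 1.6937)^2
FOC: (2*8 + 1.0)*x = 7 + 1.0*(-0.1705 + 1.6937)
x^{k+1} = 0.5014
Step 2: z-update.
Minimize 6*z^2 - 11*z + (1.0/2)*(0.5014 - z - 1.6937)^2
FOC: (2*6 + 1.0)*z = 11 + 1.0*(0.5014 - 1.6937)
z^{k+1} = 0.7544
Step 3: u-update.
u^{k+1} = -1.6937 + 0.5014 - 0.7544 = -1.9468
Step 4: Primal residual = |0.5014 - 0.7544| = 0.2531


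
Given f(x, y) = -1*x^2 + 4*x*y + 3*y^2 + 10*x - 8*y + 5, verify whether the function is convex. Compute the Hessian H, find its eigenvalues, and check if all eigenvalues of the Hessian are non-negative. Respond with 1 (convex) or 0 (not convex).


The Hessian of f(x,y) = -1*x^2 + 4*x*y + 3*y^2 + 10*x - 8*y + 5 is:
H = [[-2, 4], [4, 6]]
Trace = -2 + 6 = 4
Determinant = -2*6 - (4)^2 = -28
Discriminant = (4)^2 - 4*-28 = 128.0
Eigenvalues: lambda_1 = -3.6569, lambda_2 = 7.6569
The function is not convex.

0


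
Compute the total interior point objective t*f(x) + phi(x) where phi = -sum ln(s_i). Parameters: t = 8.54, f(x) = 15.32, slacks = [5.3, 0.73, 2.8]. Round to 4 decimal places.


Step 1: Compute log-barrier.
ln values: [1.6677, -0.3147, 1.0296]
phi = -(1.6677 - 0.3147 + 1.0296) = -2.3826
Step 2: Compute augmented objective.
t*f(x) = 8.54*15.32 = 130.8328
Total = 130.8328 - 2.3826 = 128.4502


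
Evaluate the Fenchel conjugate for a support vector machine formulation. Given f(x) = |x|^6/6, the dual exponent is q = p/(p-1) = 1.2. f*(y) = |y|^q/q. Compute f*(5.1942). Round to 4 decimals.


The conjugate exponent q satisfies 1/p + 1/q = 1.
p = 6, so q = 6/(6 - 1) = 1.2
|y|^q = 5.1942^1.2 = 7.2214
f*(5.1942) = 7.2214 / 1.2 = 6.0178


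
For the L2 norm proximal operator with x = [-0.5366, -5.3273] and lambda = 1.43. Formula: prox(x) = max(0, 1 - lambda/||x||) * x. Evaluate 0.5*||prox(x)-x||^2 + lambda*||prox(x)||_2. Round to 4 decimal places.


Step 1: Compute ||x||.
||x|| = 5.3543
Step 2: Compute scaling factor.
scale = max(0, 1 - 1.43/5.3543) = 0.7329
Step 3: prox(x) = [-0.3933, -3.9045]
||prox(x)|| = 3.9243
Step 4: Proximal objective.
0.5*||prox-x||^2 = 1.0225
lambda*||prox|| = 5.6117
Total = 6.6341


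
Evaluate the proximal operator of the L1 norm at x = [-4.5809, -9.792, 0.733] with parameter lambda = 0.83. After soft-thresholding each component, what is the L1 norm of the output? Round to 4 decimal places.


Soft-thresholding with lambda = 0.83:
prox(-4.5809) = sign(-4.5809)*max(|-4.5809| - 0.83, 0) = -3.7509
prox(-9.792) = sign(-9.792)*max(|-9.792| - 0.83, 0) = -8.962
prox(0.733) = sign(0.733)*max(|0.733| - 0.83, 0) = 0.0
prox(x) = [-3.7509, -8.962, 0.0]
||prox(x)||_1 = 3.7509 + 8.962 + 0.0 = 12.7129


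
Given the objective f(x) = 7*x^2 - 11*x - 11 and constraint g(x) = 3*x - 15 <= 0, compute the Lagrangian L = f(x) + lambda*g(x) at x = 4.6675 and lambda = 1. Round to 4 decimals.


Step 1: Evaluate f(x).
f(4.6675) = 7*4.6675^2 - 11*4.6675 - 11 = 90.1564
Step 2: Evaluate g(x).
g(4.6675) = 3*4.6675 - 15 = -0.9975
Step 3: Compute Lagrangian.
L = 90.1564 + 1*-0.9975 = 89.1589


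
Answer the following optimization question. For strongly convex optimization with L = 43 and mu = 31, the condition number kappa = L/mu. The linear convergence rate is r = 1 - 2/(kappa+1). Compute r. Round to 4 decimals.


Step 1: Compute the condition number.
kappa = L/mu = 43/31 = 1.3871
Step 2: Compute the convergence rate.
r = 1 - 2/(kappa + 1) = 1 - 2*mu/(L + mu) = (L - mu)/(L + mu) = 12/74 = 0.1622


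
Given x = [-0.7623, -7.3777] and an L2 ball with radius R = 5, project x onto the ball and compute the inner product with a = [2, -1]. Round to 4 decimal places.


Step 1: Compute ||x|| (intermediates to 6 decimals).
||x|| = sqrt((-0.7623)^2 + (-7.3777)^2) = 7.416978
Step 2: Project.
Since ||x|| > R, scale = R/||x|| = 5/7.416978 = 0.674129, proj(x) = scale * x
proj(x) = [-0.513889, -4.973522]
Step 3: Dot product.
a^T * proj(x) = 2*(-0.513889) - 1*(-4.973522) = 3.9457


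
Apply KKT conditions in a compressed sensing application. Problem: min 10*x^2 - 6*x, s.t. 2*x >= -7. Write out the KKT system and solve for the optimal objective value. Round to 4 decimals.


Step 1: Try lambda = 0 (constraint inactive).
Stationarity: 2*10*x - 6 = 0
x* = 6/(2*10) = 0.3
Check constraint: 2*0.3 = 0.6 >= -7 -- satisfied.
Step 2: Compute optimal value.
f(x*) = 10*0.3^2 - 6*0.3 = -0.9


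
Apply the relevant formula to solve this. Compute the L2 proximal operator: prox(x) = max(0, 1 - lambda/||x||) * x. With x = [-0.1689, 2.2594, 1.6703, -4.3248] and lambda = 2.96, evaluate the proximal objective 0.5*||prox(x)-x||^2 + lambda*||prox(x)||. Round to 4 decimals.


Step 1: Compute ||x||.
||x|| = 5.1602
Step 2: Compute scaling factor.
scale = max(0, 1 - 2.96/5.1602) = 0.4264
Step 3: prox(x) = [-0.072, 0.9633, 0.7122, -1.844]
||prox(x)|| = 2.2002
Step 4: Proximal objective.
0.5*||prox-x||^2 = 4.3808
lambda*||prox|| = 6.5126
Total = 10.8933


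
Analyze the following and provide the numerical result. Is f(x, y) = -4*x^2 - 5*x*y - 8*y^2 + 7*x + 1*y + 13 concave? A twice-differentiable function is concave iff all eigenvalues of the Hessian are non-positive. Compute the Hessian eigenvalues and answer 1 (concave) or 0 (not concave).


The Hessian of f(x,y) = -4*x^2 - 5*x*y - 8*y^2 + 7*x + 1*y + 13 is:
H = [[-8, -5], [-5, -16]]
Trace = -8 - 16 = -24
Determinant = -8*-16 - (-5)^2 = 103
Discriminant = (-24)^2 - 4*103 = 164.0
Eigenvalues: lambda_1 = -18.4031, lambda_2 = -5.5969
The function is concave.

1


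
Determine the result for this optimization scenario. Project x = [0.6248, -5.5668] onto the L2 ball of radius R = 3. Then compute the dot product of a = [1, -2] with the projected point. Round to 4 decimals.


Step 1: Compute ||x|| (intermediates to 6 decimals).
||x|| = sqrt(0.6248^2 + (-5.5668)^2) = 5.601753
Step 2: Project.
Since ||x|| > R, scale = R/||x|| = 3/5.601753 = 0.535547, proj(x) = scale * x
proj(x) = [0.33461, -2.981283]
Step 3: Dot product.
a^T * proj(x) = 1*0.33461 - 2*(-2.981283) = 6.2972


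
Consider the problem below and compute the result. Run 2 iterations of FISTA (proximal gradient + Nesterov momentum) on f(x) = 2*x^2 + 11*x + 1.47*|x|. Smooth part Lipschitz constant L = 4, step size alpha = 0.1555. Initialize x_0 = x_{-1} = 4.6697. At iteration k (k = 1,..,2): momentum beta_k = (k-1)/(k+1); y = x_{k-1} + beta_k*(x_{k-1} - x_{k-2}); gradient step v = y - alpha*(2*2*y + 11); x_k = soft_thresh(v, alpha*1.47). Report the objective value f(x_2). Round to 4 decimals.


FISTA on f(x) = 2*x^2 + 11*x + 1.47*|x|
L = 4, alpha = 0.1555
Iteration 1: beta = 0.0, y = 4.6697 + 0.0*(4.6697 - 4.6697) = 4.6697
  grad(y) = 29.6788, v = y - alpha*grad = 0.0546
  prox(v) = soft_thresh(0.0546, 0.2286) = 0.0
Iteration 2: beta = 0.3333, y = 0.0 + 0.3333*(0.0 - 4.6697) = -1.5566
  grad(y) = 4.7737, v = y - alpha*grad = -2.2989
  prox(v) = soft_thresh(-2.2989, 0.2286) = -2.0703
f(x_2) = 2*(-2.0703)^2 + 11*(-2.0703) + 1.47*|-2.0703| = -11.1577


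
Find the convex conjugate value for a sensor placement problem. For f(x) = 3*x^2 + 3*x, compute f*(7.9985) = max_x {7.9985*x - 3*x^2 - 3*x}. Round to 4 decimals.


f*(y) = sup_x {y*x - a*x^2 - b*x} = sup_x {(y-b)*x - a*x^2}
FOC: (y - b) - 2a*x = 0 => x* = (y - b)/(2a)
x* = (7.9985 - 3)/(2*3) = 0.8331
f*(7.9985) = (y-b)^2/(4a) = (7.9985 - 3)^2/(4*3)
= 24.985/12 = 2.0821


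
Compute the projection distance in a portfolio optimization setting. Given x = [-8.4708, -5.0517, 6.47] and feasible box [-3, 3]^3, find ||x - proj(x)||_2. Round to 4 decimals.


Project each component onto [-3, 3].
clip(-8.4708) = -3.0, clip(-5.0517) = -3.0, clip(6.47) = 3.0
Projection = [-3.0, -3.0, 3.0]
Squared diffs: [29.9297, 4.2095, 12.0409]
Distance = sqrt(46.1801) = 6.7956


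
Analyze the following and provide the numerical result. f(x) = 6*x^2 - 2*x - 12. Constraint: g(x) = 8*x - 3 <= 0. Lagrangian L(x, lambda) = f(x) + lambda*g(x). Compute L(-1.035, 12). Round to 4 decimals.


Step 1: Evaluate f(x).
f(-1.035) = 6*(-1.035)^2 - 2*(-1.035) - 12 = -3.5027
Step 2: Evaluate g(x).
g(-1.035) = 8*-1.035 - 3 = -11.28
Step 3: Compute Lagrangian.
L = -3.5027 + 12*-11.28 = -138.8627


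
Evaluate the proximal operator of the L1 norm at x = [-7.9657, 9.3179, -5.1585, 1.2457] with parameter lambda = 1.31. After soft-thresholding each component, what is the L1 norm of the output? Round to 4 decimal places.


Soft-thresholding with lambda = 1.31:
prox(-7.9657) = sign(-7.9657)*max(|-7.9657| - 1.31, 0) = -6.6557
prox(9.3179) = sign(9.3179)*max(|9.3179| - 1.31, 0) = 8.0079
prox(-5.1585) = sign(-5.1585)*max(|-5.1585| - 1.31, 0) = -3.8485
prox(1.2457) = sign(1.2457)*max(|1.2457| - 1.31, 0) = 0.0
prox(x) = [-6.6557, 8.0079, -3.8485, 0.0]
||prox(x)||_1 = 6.6557 + 8.0079 + 3.8485 + 0.0 = 18.5121


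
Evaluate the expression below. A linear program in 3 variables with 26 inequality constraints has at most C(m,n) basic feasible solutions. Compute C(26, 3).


Each vertex corresponds to some choice of n active constraints out of m, so the number of vertices is at most C(m, n) = m! / (n!(m-n)!).
m = 26, n = 3
Numerator: 26 * 25 * 24
Denominator: 3! = 6
C(26, 3) = 2600


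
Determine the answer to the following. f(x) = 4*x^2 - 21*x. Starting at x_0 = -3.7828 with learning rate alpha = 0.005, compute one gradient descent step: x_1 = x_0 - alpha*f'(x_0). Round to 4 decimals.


We compute the gradient at x_0 and apply the update.
f'(x) = 8*x - 21
f'(-3.7828) = 8*-3.7828 - 21 = -51.2624
x_1 = -3.7828 - 0.005*-51.2624 = -3.5265


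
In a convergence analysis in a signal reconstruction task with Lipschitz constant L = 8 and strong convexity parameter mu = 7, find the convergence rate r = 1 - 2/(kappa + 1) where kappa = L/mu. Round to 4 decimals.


Step 1: Compute the condition number.
kappa = L/mu = 8/7 = 1.1429
Step 2: Compute the convergence rate.
r = 1 - 2/(kappa + 1) = 1 - 2*mu/(L + mu) = (L - mu)/(L + mu) = 1/15 = 0.0667


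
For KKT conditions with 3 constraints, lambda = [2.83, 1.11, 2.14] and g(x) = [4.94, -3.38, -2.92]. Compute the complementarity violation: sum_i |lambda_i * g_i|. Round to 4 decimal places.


KKT complementary slackness check:
lambda_1 * g_1 = 2.83 * 4.94 = 13.9802
lambda_2 * g_2 = 1.11 * -3.38 = -3.7518
lambda_3 * g_3 = 2.14 * -2.92 = -6.2488
Total violation = 13.9802 + 3.7518 + 6.2488 = 23.9808


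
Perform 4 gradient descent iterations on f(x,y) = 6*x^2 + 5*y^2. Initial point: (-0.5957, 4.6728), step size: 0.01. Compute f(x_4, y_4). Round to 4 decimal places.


Gradient descent on f(x,y) = 6*x^2 + 5*y^2.
Starting point: (-0.5957, 4.6728), alpha = 0.01
Step 1: grad_x = 2*6*-0.5957 = -7.1484, grad_y = 2*5*4.6728 = 46.728
  x_1 = -0.5957 - 0.01*-7.1484 = -0.5242
  y_1 = 4.6728 - 0.01*46.728 = 4.2055
Step 2: grad_x = 2*6*-0.5242 = -6.2906, grad_y = 2*5*4.2055 = 42.0552
  x_2 = -0.5242 - 0.01*-6.2906 = -0.4613
  y_2 = 4.2055 - 0.01*42.0552 = 3.785
Step 3: grad_x = 2*6*-0.4613 = -5.5357, grad_y = 2*5*3.785 = 37.8497
  x_3 = -0.4613 - 0.01*-5.5357 = -0.406
  y_3 = 3.785 - 0.01*37.8497 = 3.4065
Step 4: grad_x = 2*6*-0.406 = -4.8714, grad_y = 2*5*3.4065 = 34.0647
  x_4 = -0.406 - 0.01*-4.8714 = -0.3572
  y_4 = 3.4065 - 0.01*34.0647 = 3.0658
f(-0.3572, 3.0658) = 6*(-0.3572)^2 + 5*3.0658^2 = 47.7621


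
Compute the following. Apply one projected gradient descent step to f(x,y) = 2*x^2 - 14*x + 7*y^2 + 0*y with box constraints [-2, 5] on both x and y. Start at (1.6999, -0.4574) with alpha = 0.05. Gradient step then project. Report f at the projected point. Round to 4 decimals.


Step 1: Compute gradient at (1.6999, -0.4574).
grad_x = 2*2*1.6999 - 14 = -7.2004
grad_y = 2*7*-0.4574 + 0 = -6.4036
Step 2: Gradient step.
x_raw = 1.6999 - 0.05*-7.2004 = 2.0599
y_raw = -0.4574 - 0.05*-6.4036 = -0.1372
Step 3: Project onto [-2, 5].
x_proj = clip(2.0599) = 2.0599
y_proj = clip(-0.1372) = -0.1372
Step 4: Evaluate f.
f(2.0599, -0.1372) = -20.2205


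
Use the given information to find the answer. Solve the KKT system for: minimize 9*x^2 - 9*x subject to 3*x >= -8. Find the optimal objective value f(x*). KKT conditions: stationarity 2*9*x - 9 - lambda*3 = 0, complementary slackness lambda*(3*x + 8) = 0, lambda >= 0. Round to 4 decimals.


Step 1: Try lambda = 0 (constraint inactive).
Stationarity: 2*9*x - 9 = 0
x* = 9/(2*9) = 0.5
Check constraint: 3*0.5 = 1.5 >= -8 -- satisfied.
Step 2: Compute optimal value.
f(x*) = 9*0.5^2 - 9*0.5 = -2.25


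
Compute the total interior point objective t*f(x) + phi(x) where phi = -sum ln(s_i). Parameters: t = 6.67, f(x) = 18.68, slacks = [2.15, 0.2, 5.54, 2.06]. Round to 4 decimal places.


Step 1: Compute log-barrier.
ln values: [0.7655, -1.6094, 1.712, 0.7227]
phi = -(0.7655 - 1.6094 + 1.712 + 0.7227) = -1.5907
Step 2: Compute augmented objective.
t*f(x) = 6.67*18.68 = 124.5956
Total = 124.5956 - 1.5907 = 123.0049


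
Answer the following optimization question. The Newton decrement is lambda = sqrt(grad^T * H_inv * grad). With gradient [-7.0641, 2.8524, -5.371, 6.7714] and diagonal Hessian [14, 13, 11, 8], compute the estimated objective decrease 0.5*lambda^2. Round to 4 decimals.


Step 1: H is diagonal, so H^(-1) * g = [-0.5046, 0.2194, -0.4883, 0.8464].
Step 2: g^T H^(-1) g = sum_i g_i^2 / H_ii
  = (-7.0641)^2/14 + (2.8524)^2/13 + (-5.371)^2/11 + (6.7714)^2/8
  = 3.5644 + 0.6259 + 2.6225 + 5.7315 = 12.5442
Step 3: Objective decrease = 0.5 * g^T H^(-1) g = 6.2721


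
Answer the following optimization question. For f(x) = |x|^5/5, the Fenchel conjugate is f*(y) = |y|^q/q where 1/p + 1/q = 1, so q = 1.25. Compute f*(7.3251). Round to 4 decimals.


The conjugate exponent q satisfies 1/p + 1/q = 1.
p = 5, so q = 5/(5 - 1) = 1.25
|y|^q = 7.3251^1.25 = 12.0508
f*(7.3251) = 12.0508 / 1.25 = 9.6407


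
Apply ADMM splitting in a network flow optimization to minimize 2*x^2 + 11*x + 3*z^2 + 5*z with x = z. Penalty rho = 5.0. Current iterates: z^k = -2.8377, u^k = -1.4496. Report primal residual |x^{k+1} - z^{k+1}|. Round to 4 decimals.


ADMM iteration with rho = 5.0, z^k = -2.8377, u^k = -1.4496
Step 1: x-update.
Minimize 2*x^2 + 11*x + (5.0/2)*(x + 2.8377 - 1.4496)^2
FOC: (2*2 + 5.0)*x = -11 + 5.0*(-2.8377 + 1.4496)
x^{k+1} = -1.9934
Step 2: z-update.
Minimize 3*z^2 + 5*z + (5.0/2)*(-1.9934 - z - 1.4496)^2
FOC: (2*3 + 5.0)*z = -5 + 5.0*(-1.9934 - 1.4496)
z^{k+1} = -2.0195
Step 3: u-update.
u^{k+1} = -1.4496 - 1.9934 + 2.0195 = -1.4234
Step 4: Primal residual = |-1.9934 + 2.0195| = 0.0262


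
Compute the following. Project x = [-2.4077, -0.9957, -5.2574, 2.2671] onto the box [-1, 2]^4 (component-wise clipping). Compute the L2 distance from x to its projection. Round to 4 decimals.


Project each component onto [-1, 2].
clip(-2.4077) = -1.0, clip(-0.9957) = -0.9957, clip(-5.2574) = -1.0, clip(2.2671) = 2.0
Projection = [-1.0, -0.9957, -1.0, 2.0]
Squared diffs: [1.9816, 0.0, 18.1255, 0.0713]
Distance = sqrt(20.1784) = 4.492


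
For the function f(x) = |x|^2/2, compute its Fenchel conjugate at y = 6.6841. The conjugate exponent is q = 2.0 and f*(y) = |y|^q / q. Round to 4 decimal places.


The conjugate exponent q satisfies 1/p + 1/q = 1.
p = 2, so q = 2/(2 - 1) = 2.0
|y|^q = 6.6841^2.0 = 44.6772
f*(6.6841) = 44.6772 / 2.0 = 22.3386


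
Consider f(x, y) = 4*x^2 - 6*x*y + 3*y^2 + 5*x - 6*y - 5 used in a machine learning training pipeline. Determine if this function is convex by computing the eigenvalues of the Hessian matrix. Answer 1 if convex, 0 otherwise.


The Hessian of f(x,y) = 4*x^2 - 6*x*y + 3*y^2 + 5*x - 6*y - 5 is:
H = [[8, -6], [-6, 6]]
Trace = 8 + 6 = 14
Determinant = 8*6 - (-6)^2 = 12
Discriminant = (14)^2 - 4*12 = 148.0
Eigenvalues: lambda_1 = 0.9172, lambda_2 = 13.0828
The function is convex.

1


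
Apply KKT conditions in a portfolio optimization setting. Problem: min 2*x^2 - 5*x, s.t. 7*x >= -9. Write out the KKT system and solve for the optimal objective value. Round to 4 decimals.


Step 1: Try lambda = 0 (constraint inactive).
Stationarity: 2*2*x - 5 = 0
x* = 5/(2*2) = 1.25
Check constraint: 7*1.25 = 8.75 >= -9 -- satisfied.
Step 2: Compute optimal value.
f(x*) = 2*1.25^2 - 5*1.25 = -3.125


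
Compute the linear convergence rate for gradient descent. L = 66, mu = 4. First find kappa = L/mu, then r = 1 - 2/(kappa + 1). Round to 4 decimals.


Step 1: Compute the condition number.
kappa = L/mu = 66/4 = 16.5
Step 2: Compute the convergence rate.
r = 1 - 2/(kappa + 1) = 1 - 2*mu/(L + mu) = (L - mu)/(L + mu) = 62/70 = 0.8857


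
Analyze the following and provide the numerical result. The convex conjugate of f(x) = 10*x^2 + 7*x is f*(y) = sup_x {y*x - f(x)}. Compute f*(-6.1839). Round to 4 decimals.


f*(y) = sup_x {y*x - a*x^2 - b*x} = sup_x {(y-b)*x - a*x^2}
FOC: (y - b) - 2a*x = 0 => x* = (y - b)/(2a)
x* = (-6.1839 - 7)/(2*10) = -0.6592
f*(-6.1839) = (y-b)^2/(4a) = (-6.1839 - 7)^2/(4*10)
= 173.8152/40 = 4.3454


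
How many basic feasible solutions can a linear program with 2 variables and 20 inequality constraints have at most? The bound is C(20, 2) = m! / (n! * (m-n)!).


Each vertex corresponds to some choice of n active constraints out of m, so the number of vertices is at most C(m, n) = m! / (n!(m-n)!).
m = 20, n = 2
Numerator: 20 * 19
Denominator: 2! = 2
C(20, 2) = 190


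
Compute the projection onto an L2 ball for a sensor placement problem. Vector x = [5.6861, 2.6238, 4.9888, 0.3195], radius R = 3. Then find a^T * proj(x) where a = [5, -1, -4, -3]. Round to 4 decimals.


Step 1: Compute ||x|| (intermediates to 6 decimals).
||x|| = sqrt(5.6861^2 + 2.6238^2 + 4.9888^2 + 0.3195^2) = 8.012881
Step 2: Project.
Since ||x|| > R, scale = R/||x|| = 3/8.012881 = 0.374397, proj(x) = scale * x
proj(x) = [2.128859, 0.982343, 1.867792, 0.11962]
Step 3: Dot product.
a^T * proj(x) = 5*2.128859 - 1*0.982343 - 4*1.867792 - 3*0.11962 = 1.8319


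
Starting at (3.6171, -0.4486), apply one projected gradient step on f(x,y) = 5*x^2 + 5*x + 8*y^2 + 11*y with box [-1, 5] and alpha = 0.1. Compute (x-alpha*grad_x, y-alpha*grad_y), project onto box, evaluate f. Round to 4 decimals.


Step 1: Compute gradient at (3.6171, -0.4486).
grad_x = 2*5*3.6171 + 5 = 41.171
grad_y = 2*8*-0.4486 + 11 = 3.8224
Step 2: Gradient step.
x_raw = 3.6171 - 0.1*41.171 = -0.5
y_raw = -0.4486 - 0.1*3.8224 = -0.8308
Step 3: Project onto [-1, 5].
x_proj = clip(-0.5) = -0.5
y_proj = clip(-0.8308) = -0.8308
Step 4: Evaluate f.
f(-0.5, -0.8308) = -4.8669


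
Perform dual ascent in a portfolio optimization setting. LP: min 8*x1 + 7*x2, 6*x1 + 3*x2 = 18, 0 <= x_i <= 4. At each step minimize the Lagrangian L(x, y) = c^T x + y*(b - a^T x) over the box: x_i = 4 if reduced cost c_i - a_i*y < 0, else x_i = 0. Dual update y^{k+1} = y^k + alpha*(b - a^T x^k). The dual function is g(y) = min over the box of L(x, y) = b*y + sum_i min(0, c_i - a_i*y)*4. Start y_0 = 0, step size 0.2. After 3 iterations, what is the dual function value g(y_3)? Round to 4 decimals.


Dual ascent for LP: min 8*x1 + 7*x2, 6*x1 + 3*x2 = 18, 0 <= x_i <= 4
Step 1: y^k = 0.0, reduced costs: (8.0, 7.0)
  x^k = (0.0, 0.0), subgradient = b - a^T x = 18.0
  y^{k+1} = 0.0 + 0.2*18.0 = 3.6
Step 2: y^k = 3.6, reduced costs: (-13.6, -3.8)
  x^k = (4.0, 4.0), subgradient = b - a^T x = -18.0
  y^{k+1} = 3.6 + 0.2*-18.0 = 0.0
Step 3: y^k = 0.0, reduced costs: (8.0, 7.0)
  x^k = (0.0, 0.0), subgradient = b - a^T x = 18.0
  y^{k+1} = 0.0 + 0.2*18.0 = 3.6
Dual objective at y_3 = 3.6: reduced costs (-13.6, -3.8), box minimizer x = (4.0, 4.0)
g(y_3) = b*y + (c1 - a1*y)*x1 + (c2 - a2*y)*x2 = 18*3.6 + (-13.6)*4.0 + (-3.8)*4.0 = 64.8 - 54.4 - 15.2 = -4.8


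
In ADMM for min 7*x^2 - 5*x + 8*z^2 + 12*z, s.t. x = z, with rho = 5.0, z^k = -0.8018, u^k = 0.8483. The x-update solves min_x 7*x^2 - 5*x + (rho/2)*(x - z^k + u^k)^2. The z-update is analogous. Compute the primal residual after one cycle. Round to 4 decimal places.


ADMM iteration with rho = 5.0, z^k = -0.8018, u^k = 0.8483
Step 1: x-update.
Minimize 7*x^2 - 5*x + (5.0/2)*(x + 0.8018 + 0.8483)^2
FOC: (2*7 + 5.0)*x = 5 + 5.0*(-0.8018 - 0.8483)
x^{k+1} = -0.1711
Step 2: z-update.
Minimize 8*z^2 + 12*z + (5.0/2)*(-0.1711 - z + 0.8483)^2
FOC: (2*8 + 5.0)*z = -12 + 5.0*(-0.1711 + 0.8483)
z^{k+1} = -0.4102
Step 3: u-update.
u^{k+1} = 0.8483 - 0.1711 + 0.4102 = 1.0874
Step 4: Primal residual = |-0.1711 + 0.4102| = 0.2391


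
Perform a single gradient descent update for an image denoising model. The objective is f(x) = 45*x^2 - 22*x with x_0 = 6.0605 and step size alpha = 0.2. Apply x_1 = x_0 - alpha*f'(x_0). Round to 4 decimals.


We compute the gradient at x_0 and apply the update.
f'(x) = 90*x - 22
f'(6.0605) = 90*6.0605 - 22 = 523.445
x_1 = 6.0605 - 0.2*523.445 = -98.6285


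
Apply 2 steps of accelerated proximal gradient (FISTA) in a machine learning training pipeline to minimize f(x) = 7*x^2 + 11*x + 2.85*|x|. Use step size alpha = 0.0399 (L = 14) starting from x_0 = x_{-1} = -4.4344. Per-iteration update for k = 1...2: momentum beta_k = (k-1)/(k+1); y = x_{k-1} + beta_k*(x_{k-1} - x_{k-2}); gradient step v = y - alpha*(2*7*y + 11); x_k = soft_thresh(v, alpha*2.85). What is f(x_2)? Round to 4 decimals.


FISTA on f(x) = 7*x^2 + 11*x + 2.85*|x|
L = 14, alpha = 0.0399
Iteration 1: beta = 0.0, y = -4.4344 + 0.0*(-4.4344 + 4.4344) = -4.4344
  grad(y) = -51.0816, v = y - alpha*grad = -2.3962
  prox(v) = soft_thresh(-2.3962, 0.1137) = -2.2825
Iteration 2: beta = 0.3333, y = -2.2825 + 0.3333*(-2.2825 + 4.4344) = -1.5652
  grad(y) = -10.9133, v = y - alpha*grad = -1.1298
  prox(v) = soft_thresh(-1.1298, 0.1137) = -1.0161
f(x_2) = 7*(-1.0161)^2 + 11*(-1.0161) + 2.85*|-1.0161| = -1.0541


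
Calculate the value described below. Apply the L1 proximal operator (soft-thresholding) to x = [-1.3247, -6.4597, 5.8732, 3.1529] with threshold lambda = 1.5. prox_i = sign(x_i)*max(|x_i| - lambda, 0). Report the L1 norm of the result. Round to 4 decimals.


Soft-thresholding with lambda = 1.5:
prox(-1.3247) = sign(-1.3247)*max(|-1.3247| - 1.5, 0) = 0.0
prox(-6.4597) = sign(-6.4597)*max(|-6.4597| - 1.5, 0) = -4.9597
prox(5.8732) = sign(5.8732)*max(|5.8732| - 1.5, 0) = 4.3732
prox(3.1529) = sign(3.1529)*max(|3.1529| - 1.5, 0) = 1.6529
prox(x) = [0.0, -4.9597, 4.3732, 1.6529]
||prox(x)||_1 = 0.0 + 4.9597 + 4.3732 + 1.6529 = 10.9858


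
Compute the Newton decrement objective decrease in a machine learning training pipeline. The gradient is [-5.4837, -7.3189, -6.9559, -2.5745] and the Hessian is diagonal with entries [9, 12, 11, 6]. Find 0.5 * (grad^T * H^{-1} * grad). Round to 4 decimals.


Step 1: H is diagonal, so H^(-1) * g = [-0.6093, -0.6099, -0.6324, -0.4291].
Step 2: g^T H^(-1) g = sum_i g_i^2 / H_ii
  = (-5.4837)^2/9 + (-7.3189)^2/12 + (-6.9559)^2/11 + (-2.5745)^2/6
  = 3.3412 + 4.4639 + 4.3986 + 1.1047 = 13.3083
Step 3: Objective decrease = 0.5 * g^T H^(-1) g = 6.6542


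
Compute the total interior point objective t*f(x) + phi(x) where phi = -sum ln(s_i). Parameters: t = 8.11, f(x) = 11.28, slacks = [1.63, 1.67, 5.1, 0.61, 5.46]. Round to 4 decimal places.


Step 1: Compute log-barrier.
ln values: [0.4886, 0.5128, 1.6292, -0.4943, 1.6974]
phi = -(0.4886 + 0.5128 + 1.6292 - 0.4943 + 1.6974) = -3.8338
Step 2: Compute augmented objective.
t*f(x) = 8.11*11.28 = 91.4808
Total = 91.4808 - 3.8338 = 87.647


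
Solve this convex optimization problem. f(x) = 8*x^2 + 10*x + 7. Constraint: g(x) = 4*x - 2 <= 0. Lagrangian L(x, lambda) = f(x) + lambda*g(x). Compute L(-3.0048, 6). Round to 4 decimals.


Step 1: Evaluate f(x).
f(-3.0048) = 8*(-3.0048)^2 + 10*(-3.0048) + 7 = 49.1826
Step 2: Evaluate g(x).
g(-3.0048) = 4*-3.0048 - 2 = -14.0192
Step 3: Compute Lagrangian.
L = 49.1826 + 6*-14.0192 = -34.9326


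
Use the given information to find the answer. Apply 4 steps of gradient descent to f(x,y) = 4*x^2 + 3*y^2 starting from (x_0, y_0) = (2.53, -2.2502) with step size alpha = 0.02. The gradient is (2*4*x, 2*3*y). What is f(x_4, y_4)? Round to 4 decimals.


Gradient descent on f(x,y) = 4*x^2 + 3*y^2.
Starting point: (2.53, -2.2502), alpha = 0.02
Step 1: grad_x = 2*4*2.53 = 20.24, grad_y = 2*3*-2.2502 = -13.5012
  x_1 = 2.53 - 0.02*20.24 = 2.1252
  y_1 = -2.2502 - 0.02*-13.5012 = -1.9802
Step 2: grad_x = 2*4*2.1252 = 17.0016, grad_y = 2*3*-1.9802 = -11.8811
  x_2 = 2.1252 - 0.02*17.0016 = 1.7852
  y_2 = -1.9802 - 0.02*-11.8811 = -1.7426
Step 3: grad_x = 2*4*1.7852 = 14.2813, grad_y = 2*3*-1.7426 = -10.4553
  x_3 = 1.7852 - 0.02*14.2813 = 1.4995
  y_3 = -1.7426 - 0.02*-10.4553 = -1.5334
Step 4: grad_x = 2*4*1.4995 = 11.9963, grad_y = 2*3*-1.5334 = -9.2007
  x_4 = 1.4995 - 0.02*11.9963 = 1.2596
  y_4 = -1.5334 - 0.02*-9.2007 = -1.3494
f(1.2596, -1.3494) = 4*1.2596^2 + 3*(-1.3494)^2 = 11.8094


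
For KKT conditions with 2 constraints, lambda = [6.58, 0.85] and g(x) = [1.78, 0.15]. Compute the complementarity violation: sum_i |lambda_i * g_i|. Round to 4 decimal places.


KKT complementary slackness check:
lambda_1 * g_1 = 6.58 * 1.78 = 11.7124
lambda_2 * g_2 = 0.85 * 0.15 = 0.1275
Total violation = 11.7124 + 0.1275 = 11.8399


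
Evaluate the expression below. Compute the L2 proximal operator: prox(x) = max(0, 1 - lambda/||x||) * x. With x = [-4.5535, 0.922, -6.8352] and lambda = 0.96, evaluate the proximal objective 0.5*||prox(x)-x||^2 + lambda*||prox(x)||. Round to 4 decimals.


Step 1: Compute ||x||.
||x|| = 8.2646
Step 2: Compute scaling factor.
scale = max(0, 1 - 0.96/8.2646) = 0.8838
Step 3: prox(x) = [-4.0246, 0.8149, -6.0412]
||prox(x)|| = 7.3046
Step 4: Proximal objective.
0.5*||prox-x||^2 = 0.4608
lambda*||prox|| = 7.0124
Total = 7.4733


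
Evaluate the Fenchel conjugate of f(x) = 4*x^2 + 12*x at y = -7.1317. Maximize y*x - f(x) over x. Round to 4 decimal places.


f*(y) = sup_x {y*x - a*x^2 - b*x} = sup_x {(y-b)*x - a*x^2}
FOC: (y - b) - 2a*x = 0 => x* = (y - b)/(2a)
x* = (-7.1317 - 12)/(2*4) = -2.3915
f*(-7.1317) = (y-b)^2/(4a) = (-7.1317 - 12)^2/(4*4)
= 366.0219/16 = 22.8764


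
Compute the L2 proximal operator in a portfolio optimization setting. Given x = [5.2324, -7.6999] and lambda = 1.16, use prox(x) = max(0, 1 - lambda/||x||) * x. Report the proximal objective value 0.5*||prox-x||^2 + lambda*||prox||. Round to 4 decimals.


Step 1: Compute ||x||.
||x|| = 9.3095
Step 2: Compute scaling factor.
scale = max(0, 1 - 1.16/9.3095) = 0.8754
Step 3: prox(x) = [4.5804, -6.7405]
||prox(x)|| = 8.1495
Step 4: Proximal objective.
0.5*||prox-x||^2 = 0.6728
lambda*||prox|| = 9.4534
Total = 10.1262


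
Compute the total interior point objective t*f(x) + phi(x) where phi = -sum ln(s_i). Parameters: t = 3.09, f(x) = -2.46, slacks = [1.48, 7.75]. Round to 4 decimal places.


Step 1: Compute log-barrier.
ln values: [0.392, 2.0477]
phi = -(0.392 + 2.0477) = -2.4397
Step 2: Compute augmented objective.
t*f(x) = 3.09*-2.46 = -7.6014
Total = -7.6014 - 2.4397 = -10.0411


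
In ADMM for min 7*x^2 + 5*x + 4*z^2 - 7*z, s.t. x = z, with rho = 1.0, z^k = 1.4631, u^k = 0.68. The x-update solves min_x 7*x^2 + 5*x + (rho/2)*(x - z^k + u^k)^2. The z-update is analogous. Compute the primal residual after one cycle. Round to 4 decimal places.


ADMM iteration with rho = 1.0, z^k = 1.4631, u^k = 0.68
Step 1: x-update.
Minimize 7*x^2 + 5*x + (1.0/2)*(x - 1.4631 + 0.68)^2
FOC: (2*7 + 1.0)*x = -5 + 1.0*(1.4631 - 0.68)
x^{k+1} = -0.2811
Step 2: z-update.
Minimize 4*z^2 - 7*z + (1.0/2)*(-0.2811 - z + 0.68)^2
FOC: (2*4 + 1.0)*z = 7 + 1.0*(-0.2811 + 0.68)
z^{k+1} = 0.8221
Step 3: u-update.
u^{k+1} = 0.68 - 0.2811 - 0.8221 = -0.4232
Step 4: Primal residual = |-0.2811 - 0.8221| = 1.1032


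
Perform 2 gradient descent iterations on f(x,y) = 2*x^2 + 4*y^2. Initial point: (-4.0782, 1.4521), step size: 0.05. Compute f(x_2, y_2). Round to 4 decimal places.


Gradient descent on f(x,y) = 2*x^2 + 4*y^2.
Starting point: (-4.0782, 1.4521), alpha = 0.05
Step 1: grad_x = 2*2*-4.0782 = -16.3128, grad_y = 2*4*1.4521 = 11.6168
  x_1 = -4.0782 - 0.05*-16.3128 = -3.2626
  y_1 = 1.4521 - 0.05*11.6168 = 0.8713
Step 2: grad_x = 2*2*-3.2626 = -13.0502, grad_y = 2*4*0.8713 = 6.9701
  x_2 = -3.2626 - 0.05*-13.0502 = -2.61
  y_2 = 0.8713 - 0.05*6.9701 = 0.5228
f(-2.61, 0.5228) = 2*(-2.61)^2 + 4*0.5228^2 = 14.7178


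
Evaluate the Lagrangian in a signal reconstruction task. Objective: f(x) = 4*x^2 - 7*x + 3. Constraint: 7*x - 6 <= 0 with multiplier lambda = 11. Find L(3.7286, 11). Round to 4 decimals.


Step 1: Evaluate f(x).
f(3.7286) = 4*3.7286^2 - 7*3.7286 + 3 = 32.5096
Step 2: Evaluate g(x).
g(3.7286) = 7*3.7286 - 6 = 20.1002
Step 3: Compute Lagrangian.
L = 32.5096 + 11*20.1002 = 253.6118


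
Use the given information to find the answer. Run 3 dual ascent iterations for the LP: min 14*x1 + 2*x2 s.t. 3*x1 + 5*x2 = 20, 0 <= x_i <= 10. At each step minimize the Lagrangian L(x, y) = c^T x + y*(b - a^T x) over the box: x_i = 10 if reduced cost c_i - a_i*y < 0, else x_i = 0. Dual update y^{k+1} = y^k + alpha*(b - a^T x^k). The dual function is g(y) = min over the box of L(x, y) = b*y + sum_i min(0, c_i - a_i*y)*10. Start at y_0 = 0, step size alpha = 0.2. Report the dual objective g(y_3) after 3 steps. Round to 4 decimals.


Dual ascent for LP: min 14*x1 + 2*x2, 3*x1 + 5*x2 = 20, 0 <= x_i <= 10
Step 1: y^k = 0.0, reduced costs: (14.0, 2.0)
  x^k = (0.0, 0.0), subgradient = b - a^T x = 20.0
  y^{k+1} = 0.0 + 0.2*20.0 = 4.0
Step 2: y^k = 4.0, reduced costs: (2.0, -18.0)
  x^k = (0.0, 10.0), subgradient = b - a^T x = -30.0
  y^{k+1} = 4.0 + 0.2*-30.0 = -2.0
Step 3: y^k = -2.0, reduced costs: (20.0, 12.0)
  x^k = (0.0, 0.0), subgradient = b - a^T x = 20.0
  y^{k+1} = -2.0 + 0.2*20.0 = 2.0
Dual objective at y_3 = 2.0: reduced costs (8.0, -8.0), box minimizer x = (0.0, 10.0)
g(y_3) = b*y + (c1 - a1*y)*x1 + (c2 - a2*y)*x2 = 20*2.0 + 8.0*0.0 + (-8.0)*10.0 = 40.0 + 0.0 - 80.0 = -40.0


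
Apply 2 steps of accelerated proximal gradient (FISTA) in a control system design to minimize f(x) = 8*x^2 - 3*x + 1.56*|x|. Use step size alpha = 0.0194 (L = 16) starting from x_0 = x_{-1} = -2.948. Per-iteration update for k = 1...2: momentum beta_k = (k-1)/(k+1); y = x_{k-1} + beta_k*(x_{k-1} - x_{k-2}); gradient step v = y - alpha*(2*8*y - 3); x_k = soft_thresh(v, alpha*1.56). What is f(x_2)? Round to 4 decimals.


FISTA on f(x) = 8*x^2 - 3*x + 1.56*|x|
L = 16, alpha = 0.0194
Iteration 1: beta = 0.0, y = -2.948 + 0.0*(-2.948 + 2.948) = -2.948
  grad(y) = -50.168, v = y - alpha*grad = -1.9747
  prox(v) = soft_thresh(-1.9747, 0.0303) = -1.9445
Iteration 2: beta = 0.3333, y = -1.9445 + 0.3333*(-1.9445 + 2.948) = -1.61
  grad(y) = -28.7595, v = y - alpha*grad = -1.052
  prox(v) = soft_thresh(-1.052, 0.0303) = -1.0218
f(x_2) = 8*(-1.0218)^2 - 3*(-1.0218) + 1.56*|-1.0218| = 13.0114


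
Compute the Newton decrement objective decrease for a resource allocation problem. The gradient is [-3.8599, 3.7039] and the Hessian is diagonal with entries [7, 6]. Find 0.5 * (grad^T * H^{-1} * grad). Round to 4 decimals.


Step 1: H is diagonal, so H^(-1) * g = [-0.5514, 0.6173].
Step 2: g^T H^(-1) g = sum_i g_i^2 / H_ii
  = (-3.8599)^2/7 + (3.7039)^2/6
  = 2.1284 + 2.2865 = 4.4149
Step 3: Objective decrease = 0.5 * g^T H^(-1) g = 2.2074


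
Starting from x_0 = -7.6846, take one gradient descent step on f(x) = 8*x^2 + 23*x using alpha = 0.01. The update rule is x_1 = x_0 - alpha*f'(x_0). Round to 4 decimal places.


We compute the gradient at x_0 and apply the update.
f'(x) = 16*x + 23
f'(-7.6846) = 16*-7.6846 + 23 = -99.9536
x_1 = -7.6846 - 0.01*-99.9536 = -6.6851


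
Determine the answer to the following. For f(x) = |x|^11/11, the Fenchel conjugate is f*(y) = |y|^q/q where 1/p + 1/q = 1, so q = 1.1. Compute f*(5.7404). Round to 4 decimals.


The conjugate exponent q satisfies 1/p + 1/q = 1.
p = 11, so q = 11/(11 - 1) = 1.1
|y|^q = 5.7404^1.1 = 6.8365
f*(5.7404) = 6.8365 / 1.1 = 6.215


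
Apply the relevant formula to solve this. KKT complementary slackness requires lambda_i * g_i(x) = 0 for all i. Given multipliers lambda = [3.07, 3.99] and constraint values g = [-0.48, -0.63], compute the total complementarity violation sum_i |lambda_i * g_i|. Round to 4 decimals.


KKT complementary slackness check:
lambda_1 * g_1 = 3.07 * -0.48 = -1.4736
lambda_2 * g_2 = 3.99 * -0.63 = -2.5137
Total violation = 1.4736 + 2.5137 = 3.9873


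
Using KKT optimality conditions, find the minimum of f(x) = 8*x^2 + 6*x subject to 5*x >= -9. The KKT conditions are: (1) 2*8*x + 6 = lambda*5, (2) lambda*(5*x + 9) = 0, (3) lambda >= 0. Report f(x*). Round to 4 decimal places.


Step 1: Try lambda = 0 (constraint inactive).
Stationarity: 2*8*x + 6 = 0
x* = -6/(2*8) = -0.375
Check constraint: 5*-0.375 = -1.875 >= -9 -- satisfied.
Step 2: Compute optimal value.
f(x*) = 8*(-0.375)^2 + 6*(-0.375) = -1.125


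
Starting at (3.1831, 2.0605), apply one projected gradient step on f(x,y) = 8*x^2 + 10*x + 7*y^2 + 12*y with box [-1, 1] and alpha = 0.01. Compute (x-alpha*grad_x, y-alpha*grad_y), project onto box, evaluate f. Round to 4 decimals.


Step 1: Compute gradient at (3.1831, 2.0605).
grad_x = 2*8*3.1831 + 10 = 60.9296
grad_y = 2*7*2.0605 + 12 = 40.847
Step 2: Gradient step.
x_raw = 3.1831 - 0.01*60.9296 = 2.5738
y_raw = 2.0605 - 0.01*40.847 = 1.652
Step 3: Project onto [-1, 1].
x_proj = clip(2.5738) = 1.0
y_proj = clip(1.652) = 1.0
Step 4: Evaluate f.
f(1.0, 1.0) = 37.0


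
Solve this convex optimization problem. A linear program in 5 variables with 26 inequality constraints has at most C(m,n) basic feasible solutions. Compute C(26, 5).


Each vertex corresponds to some choice of n active constraints out of m, so the number of vertices is at most C(m, n) = m! / (n!(m-n)!).
m = 26, n = 5
Numerator: 26 * 25 * 24 * 23 * 22
Denominator: 5! = 120
C(26, 5) = 65780
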